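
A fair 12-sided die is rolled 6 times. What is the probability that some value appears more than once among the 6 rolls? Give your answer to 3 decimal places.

P(all 6 different) = 12/12 · 11/12 · ··· · 7/12 ≈ 0.223.
P(at least two equal) = 1 − 0.223 = 0.777.

0.777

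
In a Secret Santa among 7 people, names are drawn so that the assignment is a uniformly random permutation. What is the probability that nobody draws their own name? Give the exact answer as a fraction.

103/280

This is the derangement probability: permutations of 7 with no fixed point.
D(7) = 7! · (1 − 1/1! + 1/2! − ··· + (−1)^7/7!) = 1854.
P = 1854/5040 = 103/280.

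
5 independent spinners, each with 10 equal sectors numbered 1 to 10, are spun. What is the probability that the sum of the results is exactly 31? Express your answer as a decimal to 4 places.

There are 10^5 = 100000 equally likely outcomes.
The number of ordered 5-tuples from {1,…,10} summing to 31 is 5280.
P(sum = 31) = 5280/100000 = 33/625 ≈ 0.0528.

0.0528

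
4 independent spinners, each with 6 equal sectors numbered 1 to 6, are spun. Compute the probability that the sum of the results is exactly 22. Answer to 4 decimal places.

0.0077

There are 6^4 = 1296 equally likely outcomes.
The number of ordered 4-tuples from {1,…,6} summing to 22 is 10.
P(sum = 22) = 10/1296 = 5/648 ≈ 0.0077.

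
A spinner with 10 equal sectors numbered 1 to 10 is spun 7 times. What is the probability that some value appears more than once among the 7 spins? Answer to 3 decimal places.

0.940

P(all 7 different) = 10/10 · 9/10 · ··· · 4/10 ≈ 0.060.
P(at least two equal) = 1 − 0.060 = 0.940.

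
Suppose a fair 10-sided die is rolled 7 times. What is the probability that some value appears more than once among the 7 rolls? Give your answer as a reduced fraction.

2936/3125

P(all 7 different) = 10/10 · 9/10 · ··· · 4/10 = 189/3125.
P(at least two equal) = 1 − 189/3125 = 2936/3125.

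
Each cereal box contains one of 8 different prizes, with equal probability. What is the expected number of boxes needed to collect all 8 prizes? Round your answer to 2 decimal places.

21.74

After i distinct types are collected, each trial gives a new one with probability (8−i)/8, so the expected wait for the next new type is 8/(8−i).
E = 8/8 + 8/7 + 8/6 + 8/5 + 8/4 + 8/3 + 8/2 + 8/1 = 761/35 ≈ 21.74.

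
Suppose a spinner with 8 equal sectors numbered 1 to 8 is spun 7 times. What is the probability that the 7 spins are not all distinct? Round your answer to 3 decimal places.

P(all 7 different) = 8/8 · 7/8 · ··· · 2/8 ≈ 0.019.
P(at least two equal) = 1 − 0.019 = 0.981.

0.981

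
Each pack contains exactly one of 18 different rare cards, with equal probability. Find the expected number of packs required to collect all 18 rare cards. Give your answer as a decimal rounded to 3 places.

After i distinct types are collected, each trial gives a new one with probability (18−i)/18, so the expected wait for the next new type is 18/(18−i).
E = 18/18 + 18/17 + 18/16 + 18/15 + 18/14 + 18/13 + 18/12 + 18/11 + 18/10 + 18/9 + 18/8 + 18/7 + 18/6 + 18/5 + 18/4 + 18/3 + 18/2 + 18/1 = 42822903/680680 ≈ 62.912.

62.912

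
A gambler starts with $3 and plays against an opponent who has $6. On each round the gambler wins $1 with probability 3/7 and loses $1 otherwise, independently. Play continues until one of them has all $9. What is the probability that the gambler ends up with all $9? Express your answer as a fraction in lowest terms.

729/6553

Let r = q/p = (4/7)/(3/7) = 4/3. The recurrence P(i) = p·P(i+1) + q·P(i−1) with P(0)=0, P(9)=1 gives P(i) = (1 − r^i)/(1 − r^9).
P(3) = (1 − (4/3)^3) / (1 − (4/3)^9) = 729/6553.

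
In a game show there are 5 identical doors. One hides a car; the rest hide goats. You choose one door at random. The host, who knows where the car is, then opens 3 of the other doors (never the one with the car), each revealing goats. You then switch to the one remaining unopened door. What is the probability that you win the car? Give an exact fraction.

Your original door holds the car with probability 1/5, so the other 4 collectively hold it with probability 4/5.
The host can always find 3 empty doors to open, so the reveals don't change that 4/5; it is now spread over the 1 remaining unopened door.
P(win by switching) = (4/5) · (1/1) = 4/5.

4/5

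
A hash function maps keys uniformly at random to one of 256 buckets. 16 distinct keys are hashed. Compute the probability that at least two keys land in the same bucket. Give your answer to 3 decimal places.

It's easier to compute the probability that all 16 are distinct.
P(all distinct) = 256/256 · 255/256 · ··· · 241/256 ≈ 0.620.
So the probability of at least one match is 1 − 0.620 = 0.380.

0.380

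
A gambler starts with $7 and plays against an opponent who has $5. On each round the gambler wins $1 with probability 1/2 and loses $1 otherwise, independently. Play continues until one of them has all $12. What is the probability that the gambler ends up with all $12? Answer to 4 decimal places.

With a fair step, P(i) = ½P(i−1) + ½P(i+1) with P(0)=0, P(12)=1 has the linear solution P(i) = i/12.
P(7) = 7/12 ≈ 0.5833.

0.5833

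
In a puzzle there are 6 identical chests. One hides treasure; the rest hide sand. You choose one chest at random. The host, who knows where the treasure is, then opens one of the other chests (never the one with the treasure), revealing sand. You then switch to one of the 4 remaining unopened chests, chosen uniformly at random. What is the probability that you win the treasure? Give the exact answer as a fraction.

5/24

Your original chest holds the treasure with probability 1/6, so the other 5 collectively hold it with probability 5/6.
The host can always find an empty chest to open, so this doesn't change that 5/6; it is now spread over the 4 remaining unopened chests.
P(win by switching) = (5/6) · (1/4) = 5/24.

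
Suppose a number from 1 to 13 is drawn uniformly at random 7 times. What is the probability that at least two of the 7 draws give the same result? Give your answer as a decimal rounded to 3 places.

P(all 7 different) = 13/13 · 12/13 · ··· · 7/13 ≈ 0.138.
P(at least two equal) = 1 − 0.138 = 0.862.

0.862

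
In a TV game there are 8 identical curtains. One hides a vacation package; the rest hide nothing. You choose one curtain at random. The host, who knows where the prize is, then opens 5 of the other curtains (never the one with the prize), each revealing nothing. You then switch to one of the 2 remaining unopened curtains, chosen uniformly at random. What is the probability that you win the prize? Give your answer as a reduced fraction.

7/16

Your original curtain holds the prize with probability 1/8, so the other 7 collectively hold it with probability 7/8.
The host can always find 5 empty curtains to open, so the reveals don't change that 7/8; it is now spread over the 2 remaining unopened curtains.
P(win by switching) = (7/8) · (1/2) = 7/16.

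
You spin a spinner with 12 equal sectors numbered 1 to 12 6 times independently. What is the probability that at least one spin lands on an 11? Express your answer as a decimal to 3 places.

P(no spin lands on an 11) = (11/12)^6 ≈ 0.593.
P(at least one) = 1 − 0.593 = 0.407.

0.407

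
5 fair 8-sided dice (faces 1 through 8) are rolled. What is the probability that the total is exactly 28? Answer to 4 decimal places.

0.0449

There are 8^5 = 32768 equally likely outcomes.
The number of ordered 5-tuples from {1,…,8} summing to 28 is 1470.
P(sum = 28) = 1470/32768 = 735/16384 ≈ 0.0449.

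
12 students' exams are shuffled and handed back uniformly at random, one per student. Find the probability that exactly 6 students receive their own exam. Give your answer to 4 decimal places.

0.0005

Choose which 6 of the 12 are fixed: C(12,6) = 924 ways.
The remaining 6 must have no fixed point: D(6) = 265.
P = 924·265/479001600 = 53/103680 ≈ 0.0005.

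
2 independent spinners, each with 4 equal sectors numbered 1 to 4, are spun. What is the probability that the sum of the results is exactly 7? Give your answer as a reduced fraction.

1/8

There are 4^2 = 16 equally likely outcomes.
The number of ordered 2-tuples from {1,…,4} summing to 7 is 2.
P(sum = 7) = 2/16 = 1/8.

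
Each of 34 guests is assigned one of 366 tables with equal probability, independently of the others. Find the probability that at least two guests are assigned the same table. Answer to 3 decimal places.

It's easier to compute the probability that all 34 are distinct.
P(all distinct) = 366/366 · 365/366 · ··· · 333/366 ≈ 0.206.
So the probability of at least one match is 1 − 0.206 = 0.794.

0.794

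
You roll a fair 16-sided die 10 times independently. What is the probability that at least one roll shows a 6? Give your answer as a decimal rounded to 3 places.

0.476

P(no roll shows a 6) = (15/16)^10 ≈ 0.524.
P(at least one) = 1 − 0.524 = 0.476.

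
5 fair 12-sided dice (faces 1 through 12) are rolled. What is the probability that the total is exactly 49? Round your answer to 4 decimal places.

0.0055

There are 12^5 = 248832 equally likely outcomes.
The number of ordered 5-tuples from {1,…,12} summing to 49 is 1365.
P(sum = 49) = 1365/248832 = 455/82944 ≈ 0.0055.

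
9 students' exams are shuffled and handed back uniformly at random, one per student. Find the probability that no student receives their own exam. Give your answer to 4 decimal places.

0.3679

This is the derangement probability: permutations of 9 with no fixed point.
D(9) = 9! · (1 − 1/1! + 1/2! − ··· + (−1)^9/9!) = 133496.
P = 133496/362880 = 16687/45360 ≈ 0.3679.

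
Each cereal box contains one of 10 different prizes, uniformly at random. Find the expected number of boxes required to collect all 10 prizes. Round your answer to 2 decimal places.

29.29

After i distinct types are collected, each trial gives a new one with probability (10−i)/10, so the expected wait for the next new type is 10/(10−i).
E = 10/10 + 10/9 + 10/8 + 10/7 + 10/6 + 10/5 + 10/4 + 10/3 + 10/2 + 10/1 = 7381/252 ≈ 29.29.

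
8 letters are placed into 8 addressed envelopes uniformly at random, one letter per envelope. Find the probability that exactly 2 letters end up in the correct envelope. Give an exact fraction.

53/288

Choose which 2 of the 8 are fixed: C(8,2) = 28 ways.
The remaining 6 must have no fixed point: D(6) = 265.
P = 28·265/40320 = 53/288.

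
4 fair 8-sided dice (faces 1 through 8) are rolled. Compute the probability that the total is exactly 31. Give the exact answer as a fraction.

There are 8^4 = 4096 equally likely outcomes.
The number of ordered 4-tuples from {1,…,8} summing to 31 is 4.
P(sum = 31) = 4/4096 = 1/1024.

1/1024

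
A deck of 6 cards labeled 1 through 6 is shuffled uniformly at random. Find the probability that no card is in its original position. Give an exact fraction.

53/144

This is the derangement probability: permutations of 6 with no fixed point.
D(6) = 6! · (1 − 1/1! + 1/2! − ··· + (−1)^6/6!) = 265.
P = 265/720 = 53/144.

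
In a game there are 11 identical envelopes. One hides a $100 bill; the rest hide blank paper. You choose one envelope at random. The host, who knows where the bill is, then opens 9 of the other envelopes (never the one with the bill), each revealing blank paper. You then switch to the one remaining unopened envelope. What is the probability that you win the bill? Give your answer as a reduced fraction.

10/11

Your original envelope holds the bill with probability 1/11, so the other 10 collectively hold it with probability 10/11.
The host can always find 9 empty envelopes to open, so the reveals don't change that 10/11; it is now spread over the 1 remaining unopened envelope.
P(win by switching) = (10/11) · (1/1) = 10/11.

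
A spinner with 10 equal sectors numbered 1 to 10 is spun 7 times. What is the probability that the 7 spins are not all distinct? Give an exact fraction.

P(all 7 different) = 10/10 · 9/10 · ··· · 4/10 = 189/3125.
P(at least two equal) = 1 − 189/3125 = 2936/3125.

2936/3125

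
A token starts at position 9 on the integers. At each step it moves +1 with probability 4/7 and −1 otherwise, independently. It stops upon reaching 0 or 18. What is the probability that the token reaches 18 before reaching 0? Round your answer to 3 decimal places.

Let r = q/p = (3/7)/(4/7) = 3/4. The recurrence P(i) = p·P(i+1) + q·P(i−1) with P(0)=0, P(18)=1 gives P(i) = (1 − r^i)/(1 − r^18).
P(9) = (1 − (3/4)^9) / (1 − (3/4)^18) = 262144/281827 ≈ 0.930.

0.930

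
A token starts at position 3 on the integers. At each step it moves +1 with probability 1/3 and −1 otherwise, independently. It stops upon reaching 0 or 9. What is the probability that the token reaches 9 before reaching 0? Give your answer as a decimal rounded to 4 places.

Let r = q/p = (2/3)/(1/3) = 2. The recurrence P(i) = p·P(i+1) + q·P(i−1) with P(0)=0, P(9)=1 gives P(i) = (1 − r^i)/(1 − r^9).
P(3) = (1 − (2)^3) / (1 − (2)^9) = 1/73 ≈ 0.0137.

0.0137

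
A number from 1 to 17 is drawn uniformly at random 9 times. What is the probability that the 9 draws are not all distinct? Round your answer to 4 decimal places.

P(all 9 different) = 17/17 · 16/17 · ··· · 9/17 ≈ 0.0744.
P(at least two equal) = 1 − 0.0744 = 0.9256.

0.9256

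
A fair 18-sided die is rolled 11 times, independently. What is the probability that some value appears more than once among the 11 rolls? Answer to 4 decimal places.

P(all 11 different) = 18/18 · 17/18 · ··· · 8/18 ≈ 0.0198.
P(at least two equal) = 1 − 0.0198 = 0.9802.

0.9802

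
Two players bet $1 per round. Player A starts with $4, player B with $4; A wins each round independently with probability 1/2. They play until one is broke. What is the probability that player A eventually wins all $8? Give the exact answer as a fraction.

With a fair step, P(i) = ½P(i−1) + ½P(i+1) with P(0)=0, P(8)=1 has the linear solution P(i) = i/8.
P(4) = 4/8 = 1/2.

1/2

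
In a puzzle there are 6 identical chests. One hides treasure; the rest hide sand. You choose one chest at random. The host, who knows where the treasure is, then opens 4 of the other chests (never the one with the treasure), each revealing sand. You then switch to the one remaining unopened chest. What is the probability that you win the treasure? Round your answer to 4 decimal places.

0.8333

Your original chest holds the treasure with probability 1/6, so the other 5 collectively hold it with probability 5/6.
The host can always find 4 empty chests to open, so the reveals don't change that 5/6; it is now spread over the 1 remaining unopened chest.
P(win by switching) = (5/6) · (1/1) = 5/6 ≈ 0.8333.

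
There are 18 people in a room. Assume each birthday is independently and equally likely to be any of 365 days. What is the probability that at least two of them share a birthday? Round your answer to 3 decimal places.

0.347

It's easier to compute the probability that all 18 are distinct.
P(all distinct) = 365/365 · 364/365 · ··· · 348/365 ≈ 0.653.
So the probability of at least one match is 1 − 0.653 = 0.347.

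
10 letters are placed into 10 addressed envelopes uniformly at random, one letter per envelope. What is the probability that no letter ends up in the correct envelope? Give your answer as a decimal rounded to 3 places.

This is the derangement probability: permutations of 10 with no fixed point.
D(10) = 10! · (1 − 1/1! + 1/2! − ··· + (−1)^10/10!) = 1334961.
P = 1334961/3628800 = 16481/44800 ≈ 0.368.

0.368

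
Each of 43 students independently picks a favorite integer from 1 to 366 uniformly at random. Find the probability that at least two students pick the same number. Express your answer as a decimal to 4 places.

0.9234

It's easier to compute the probability that all 43 are distinct.
P(all distinct) = 366/366 · 365/366 · ··· · 324/366 ≈ 0.0766.
So the probability of at least one match is 1 − 0.0766 = 0.9234.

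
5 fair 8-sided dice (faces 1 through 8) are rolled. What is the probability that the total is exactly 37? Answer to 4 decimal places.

0.0011

There are 8^5 = 32768 equally likely outcomes.
The number of ordered 5-tuples from {1,…,8} summing to 37 is 35.
P(sum = 37) = 35/32768 ≈ 0.0011.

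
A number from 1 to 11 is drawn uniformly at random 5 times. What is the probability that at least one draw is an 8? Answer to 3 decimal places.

0.379

P(no draw is an 8) = (10/11)^5 ≈ 0.621.
P(at least one) = 1 − 0.621 = 0.379.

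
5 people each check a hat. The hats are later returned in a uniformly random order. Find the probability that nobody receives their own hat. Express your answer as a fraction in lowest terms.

11/30

This is the derangement probability: permutations of 5 with no fixed point.
D(5) = 5! · (1 − 1/1! + 1/2! − ··· + (−1)^5/5!) = 44.
P = 44/120 = 11/30.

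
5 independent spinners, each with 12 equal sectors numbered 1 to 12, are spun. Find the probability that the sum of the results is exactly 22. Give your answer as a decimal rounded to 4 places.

0.0215

There are 12^5 = 248832 equally likely outcomes.
The number of ordered 5-tuples from {1,…,12} summing to 22 is 5355.
P(sum = 22) = 5355/248832 = 595/27648 ≈ 0.0215.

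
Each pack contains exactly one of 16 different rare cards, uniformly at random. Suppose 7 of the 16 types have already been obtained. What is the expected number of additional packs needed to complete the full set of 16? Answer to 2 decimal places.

Starting from 7 distinct types, each trial gives a new one with probability (16−i)/16 when i types are held, so the wait for the next new type is 16/(16−i).
E = 16/9 + 16/8 + 16/7 + 16/6 + 16/5 + 16/4 + 16/3 + 16/2 + 16/1 = 14258/315 ≈ 45.26.

45.26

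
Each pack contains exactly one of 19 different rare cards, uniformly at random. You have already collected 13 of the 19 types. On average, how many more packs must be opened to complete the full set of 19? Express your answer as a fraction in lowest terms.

Starting from 13 distinct types, each trial gives a new one with probability (19−i)/19 when i types are held, so the wait for the next new type is 19/(19−i).
E = 19/6 + 19/5 + 19/4 + 19/3 + 19/2 + 19/1 = 931/20.

931/20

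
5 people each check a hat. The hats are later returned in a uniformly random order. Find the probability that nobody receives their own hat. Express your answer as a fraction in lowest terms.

11/30

This is the derangement probability: permutations of 5 with no fixed point.
D(5) = 5! · (1 − 1/1! + 1/2! − ··· + (−1)^5/5!) = 44.
P = 44/120 = 11/30.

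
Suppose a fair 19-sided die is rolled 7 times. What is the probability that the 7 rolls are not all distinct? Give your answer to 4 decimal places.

0.7159

P(all 7 different) = 19/19 · 18/19 · ··· · 13/19 ≈ 0.2841.
P(at least two equal) = 1 − 0.2841 = 0.7159.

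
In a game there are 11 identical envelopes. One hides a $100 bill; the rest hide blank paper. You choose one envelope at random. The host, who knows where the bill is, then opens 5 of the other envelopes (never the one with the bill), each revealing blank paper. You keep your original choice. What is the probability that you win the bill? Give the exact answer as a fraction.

The host can always open 5 empty envelopes regardless of your choice, so the reveals give no information about your original envelope.
P(win by staying) = 1/11.

1/11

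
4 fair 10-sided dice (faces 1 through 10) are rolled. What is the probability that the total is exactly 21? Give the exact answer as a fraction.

33/500

There are 10^4 = 10000 equally likely outcomes.
The number of ordered 4-tuples from {1,…,10} summing to 21 is 660.
P(sum = 21) = 660/10000 = 33/500.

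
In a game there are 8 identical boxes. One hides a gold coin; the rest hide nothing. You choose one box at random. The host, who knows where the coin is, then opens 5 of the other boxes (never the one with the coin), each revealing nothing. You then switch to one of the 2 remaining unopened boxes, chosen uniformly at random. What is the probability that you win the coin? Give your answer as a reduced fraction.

Your original box holds the coin with probability 1/8, so the other 7 collectively hold it with probability 7/8.
The host can always find 5 empty boxes to open, so the reveals don't change that 7/8; it is now spread over the 2 remaining unopened boxes.
P(win by switching) = (7/8) · (1/2) = 7/16.

7/16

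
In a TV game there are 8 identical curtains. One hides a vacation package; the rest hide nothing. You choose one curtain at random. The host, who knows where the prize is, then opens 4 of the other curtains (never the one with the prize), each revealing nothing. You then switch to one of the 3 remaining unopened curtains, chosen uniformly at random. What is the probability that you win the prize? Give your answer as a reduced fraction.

7/24

Your original curtain holds the prize with probability 1/8, so the other 7 collectively hold it with probability 7/8.
The host can always find 4 empty curtains to open, so the reveals don't change that 7/8; it is now spread over the 3 remaining unopened curtains.
P(win by switching) = (7/8) · (1/3) = 7/24.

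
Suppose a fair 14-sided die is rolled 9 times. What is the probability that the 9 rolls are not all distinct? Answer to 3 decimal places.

0.965

P(all 9 different) = 14/14 · 13/14 · ··· · 6/14 ≈ 0.035.
P(at least two equal) = 1 − 0.035 = 0.965.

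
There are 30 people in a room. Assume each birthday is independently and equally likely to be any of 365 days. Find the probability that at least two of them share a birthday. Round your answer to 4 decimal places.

It's easier to compute the probability that all 30 are distinct.
P(all distinct) = 365/365 · 364/365 · ··· · 336/365 ≈ 0.2937.
So the probability of at least one match is 1 − 0.2937 = 0.7063.

0.7063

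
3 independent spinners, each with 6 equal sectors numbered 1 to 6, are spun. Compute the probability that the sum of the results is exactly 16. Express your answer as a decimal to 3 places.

0.028

There are 6^3 = 216 equally likely outcomes.
The number of ordered 3-tuples from {1,…,6} summing to 16 is 6.
P(sum = 16) = 6/216 = 1/36 ≈ 0.028.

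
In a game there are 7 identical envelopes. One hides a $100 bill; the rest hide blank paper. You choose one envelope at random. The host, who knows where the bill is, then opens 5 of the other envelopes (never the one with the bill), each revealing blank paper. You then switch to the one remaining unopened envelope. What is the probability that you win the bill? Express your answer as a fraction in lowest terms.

6/7

Your original envelope holds the bill with probability 1/7, so the other 6 collectively hold it with probability 6/7.
The host can always find 5 empty envelopes to open, so the reveals don't change that 6/7; it is now spread over the 1 remaining unopened envelope.
P(win by switching) = (6/7) · (1/1) = 6/7.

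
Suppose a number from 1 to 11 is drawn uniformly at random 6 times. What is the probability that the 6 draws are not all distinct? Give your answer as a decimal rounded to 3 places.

0.812

P(all 6 different) = 11/11 · 10/11 · ··· · 6/11 ≈ 0.188.
P(at least two equal) = 1 − 0.188 = 0.812.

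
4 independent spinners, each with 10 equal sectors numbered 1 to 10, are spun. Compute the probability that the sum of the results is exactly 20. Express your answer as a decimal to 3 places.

0.063

There are 10^4 = 10000 equally likely outcomes.
The number of ordered 4-tuples from {1,…,10} summing to 20 is 633.
P(sum = 20) = 633/10000 ≈ 0.063.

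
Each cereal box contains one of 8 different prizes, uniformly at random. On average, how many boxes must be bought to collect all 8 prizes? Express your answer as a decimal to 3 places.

After i distinct types are collected, each trial gives a new one with probability (8−i)/8, so the expected wait for the next new type is 8/(8−i).
E = 8/8 + 8/7 + 8/6 + 8/5 + 8/4 + 8/3 + 8/2 + 8/1 = 761/35 ≈ 21.743.

21.743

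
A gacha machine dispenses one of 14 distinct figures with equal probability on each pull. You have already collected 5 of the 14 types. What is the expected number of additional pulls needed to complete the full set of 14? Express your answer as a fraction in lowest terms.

7129/180

Starting from 5 distinct types, each trial gives a new one with probability (14−i)/14 when i types are held, so the wait for the next new type is 14/(14−i).
E = 14/9 + 14/8 + 14/7 + 14/6 + 14/5 + 14/4 + 14/3 + 14/2 + 14/1 = 7129/180.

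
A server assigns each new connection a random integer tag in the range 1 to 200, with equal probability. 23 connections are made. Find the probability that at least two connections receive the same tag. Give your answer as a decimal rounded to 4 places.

It's easier to compute the probability that all 23 are distinct.
P(all distinct) = 200/200 · 199/200 · ··· · 178/200 ≈ 0.2684.
So the probability of at least one match is 1 − 0.2684 = 0.7316.

0.7316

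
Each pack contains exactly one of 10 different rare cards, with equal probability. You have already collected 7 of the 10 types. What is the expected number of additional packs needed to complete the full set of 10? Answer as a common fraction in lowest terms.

Starting from 7 distinct types, each trial gives a new one with probability (10−i)/10 when i types are held, so the wait for the next new type is 10/(10−i).
E = 10/3 + 10/2 + 10/1 = 55/3.

55/3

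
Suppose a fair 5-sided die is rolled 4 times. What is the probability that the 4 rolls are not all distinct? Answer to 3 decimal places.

P(all 4 different) = 5/5 · 4/5 · ··· · 2/5 ≈ 0.192.
P(at least two equal) = 1 − 0.192 = 0.808.

0.808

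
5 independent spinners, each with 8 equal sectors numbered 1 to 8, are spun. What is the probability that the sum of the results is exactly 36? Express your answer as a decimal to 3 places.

0.002

There are 8^5 = 32768 equally likely outcomes.
The number of ordered 5-tuples from {1,…,8} summing to 36 is 70.
P(sum = 36) = 70/32768 = 35/16384 ≈ 0.002.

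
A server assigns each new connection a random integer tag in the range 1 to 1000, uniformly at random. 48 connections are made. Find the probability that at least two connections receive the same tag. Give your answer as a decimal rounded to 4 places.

It's easier to compute the probability that all 48 are distinct.
P(all distinct) = 1000/1000 · 999/1000 · ··· · 953/1000 ≈ 0.3178.
So the probability of at least one match is 1 − 0.3178 = 0.6822.

0.6822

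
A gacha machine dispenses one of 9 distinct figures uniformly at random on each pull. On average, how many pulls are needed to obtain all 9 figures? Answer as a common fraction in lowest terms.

After i distinct types are collected, each trial gives a new one with probability (9−i)/9, so the expected wait for the next new type is 9/(9−i).
E = 9/9 + 9/8 + 9/7 + 9/6 + 9/5 + 9/4 + 9/3 + 9/2 + 9/1 = 7129/280.

7129/280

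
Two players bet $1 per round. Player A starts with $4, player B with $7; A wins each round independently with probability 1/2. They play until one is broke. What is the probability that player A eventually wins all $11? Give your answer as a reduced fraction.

With a fair step, P(i) = ½P(i−1) + ½P(i+1) with P(0)=0, P(11)=1 has the linear solution P(i) = i/11.
P(4) = 4/11.

4/11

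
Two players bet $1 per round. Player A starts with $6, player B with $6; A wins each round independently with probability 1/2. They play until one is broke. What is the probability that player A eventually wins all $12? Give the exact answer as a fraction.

With a fair step, P(i) = ½P(i−1) + ½P(i+1) with P(0)=0, P(12)=1 has the linear solution P(i) = i/12.
P(6) = 6/12 = 1/2.

1/2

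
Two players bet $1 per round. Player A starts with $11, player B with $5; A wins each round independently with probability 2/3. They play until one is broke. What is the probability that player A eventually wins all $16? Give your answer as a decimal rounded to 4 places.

0.9995

Let r = q/p = (1/3)/(2/3) = 1/2. The recurrence P(i) = p·P(i+1) + q·P(i−1) with P(0)=0, P(16)=1 gives P(i) = (1 − r^i)/(1 − r^16).
P(11) = (1 − (1/2)^11) / (1 − (1/2)^16) = 65504/65535 ≈ 0.9995.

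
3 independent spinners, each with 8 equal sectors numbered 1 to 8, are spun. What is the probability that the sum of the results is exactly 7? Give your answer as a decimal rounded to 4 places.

There are 8^3 = 512 equally likely outcomes.
The number of ordered 3-tuples from {1,…,8} summing to 7 is 15.
P(sum = 7) = 15/512 ≈ 0.0293.

0.0293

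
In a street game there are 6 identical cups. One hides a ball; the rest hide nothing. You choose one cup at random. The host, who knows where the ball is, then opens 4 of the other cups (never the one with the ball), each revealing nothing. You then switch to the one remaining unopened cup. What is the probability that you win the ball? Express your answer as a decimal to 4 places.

Your original cup holds the ball with probability 1/6, so the other 5 collectively hold it with probability 5/6.
The host can always find 4 empty cups to open, so the reveals don't change that 5/6; it is now spread over the 1 remaining unopened cup.
P(win by switching) = (5/6) · (1/1) = 5/6 ≈ 0.8333.

0.8333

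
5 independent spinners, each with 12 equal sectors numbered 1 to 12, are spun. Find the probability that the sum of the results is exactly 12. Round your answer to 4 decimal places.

0.0013

There are 12^5 = 248832 equally likely outcomes.
The number of ordered 5-tuples from {1,…,12} summing to 12 is 330.
P(sum = 12) = 330/248832 = 55/41472 ≈ 0.0013.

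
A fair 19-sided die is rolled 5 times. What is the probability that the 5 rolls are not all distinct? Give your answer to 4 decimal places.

0.4365

P(all 5 different) = 19/19 · 18/19 · ··· · 15/19 ≈ 0.5635.
P(at least two equal) = 1 − 0.5635 = 0.4365.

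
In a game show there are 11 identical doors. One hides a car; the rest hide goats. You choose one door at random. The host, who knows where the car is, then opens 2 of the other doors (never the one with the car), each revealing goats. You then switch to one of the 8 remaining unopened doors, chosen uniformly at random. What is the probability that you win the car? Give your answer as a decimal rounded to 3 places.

Your original door holds the car with probability 1/11, so the other 10 collectively hold it with probability 10/11.
The host can always find 2 empty doors to open, so the reveals don't change that 10/11; it is now spread over the 8 remaining unopened doors.
P(win by switching) = (10/11) · (1/8) = 5/44 ≈ 0.114.

0.114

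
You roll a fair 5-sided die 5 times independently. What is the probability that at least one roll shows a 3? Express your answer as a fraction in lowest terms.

P(no roll shows a 3) = (4/5)^5 = 1024/3125.
P(at least one) = 1 − 1024/3125 = 2101/3125.

2101/3125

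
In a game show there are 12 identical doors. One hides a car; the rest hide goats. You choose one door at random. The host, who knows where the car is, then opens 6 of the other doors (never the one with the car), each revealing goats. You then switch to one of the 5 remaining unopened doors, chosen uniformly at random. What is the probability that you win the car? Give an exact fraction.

11/60

Your original door holds the car with probability 1/12, so the other 11 collectively hold it with probability 11/12.
The host can always find 6 empty doors to open, so the reveals don't change that 11/12; it is now spread over the 5 remaining unopened doors.
P(win by switching) = (11/12) · (1/5) = 11/60.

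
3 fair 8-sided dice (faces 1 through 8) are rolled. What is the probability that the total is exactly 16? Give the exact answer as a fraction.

There are 8^3 = 512 equally likely outcomes.
The number of ordered 3-tuples from {1,…,8} summing to 16 is 42.
P(sum = 16) = 42/512 = 21/256.

21/256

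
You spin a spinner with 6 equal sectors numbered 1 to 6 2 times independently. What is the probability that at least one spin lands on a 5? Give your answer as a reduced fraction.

11/36

P(no spin lands on a 5) = (5/6)^2 = 25/36.
P(at least one) = 1 − 25/36 = 11/36.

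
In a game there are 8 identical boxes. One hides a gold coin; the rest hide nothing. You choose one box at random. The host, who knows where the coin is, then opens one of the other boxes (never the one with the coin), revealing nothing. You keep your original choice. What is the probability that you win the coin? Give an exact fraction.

1/8

The host can always open an empty box regardless of your choice, so this gives no information about your original box.
P(win by staying) = 1/8.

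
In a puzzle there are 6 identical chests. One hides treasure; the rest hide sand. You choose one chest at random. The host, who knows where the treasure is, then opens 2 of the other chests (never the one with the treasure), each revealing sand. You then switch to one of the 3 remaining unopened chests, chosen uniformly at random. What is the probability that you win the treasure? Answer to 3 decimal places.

0.278

Your original chest holds the treasure with probability 1/6, so the other 5 collectively hold it with probability 5/6.
The host can always find 2 empty chests to open, so the reveals don't change that 5/6; it is now spread over the 3 remaining unopened chests.
P(win by switching) = (5/6) · (1/3) = 5/18 ≈ 0.278.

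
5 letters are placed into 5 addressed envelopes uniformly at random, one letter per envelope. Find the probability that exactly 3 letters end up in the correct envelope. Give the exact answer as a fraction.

Choose which 3 of the 5 are fixed: C(5,3) = 10 ways.
The remaining 2 must have no fixed point: D(2) = 1.
P = 10·1/120 = 1/12.

1/12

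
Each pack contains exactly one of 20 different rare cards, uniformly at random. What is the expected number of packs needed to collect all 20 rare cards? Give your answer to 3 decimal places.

After i distinct types are collected, each trial gives a new one with probability (20−i)/20, so the expected wait for the next new type is 20/(20−i).
E = 20/20 + 20/19 + 20/18 + 20/17 + 20/16 + 20/15 + 20/14 + 20/13 + 20/12 + 20/11 + 20/10 + 20/9 + 20/8 + 20/7 + 20/6 + 20/5 + 20/4 + 20/3 + 20/2 + 20/1 = 279175675/3879876 ≈ 71.955.

71.955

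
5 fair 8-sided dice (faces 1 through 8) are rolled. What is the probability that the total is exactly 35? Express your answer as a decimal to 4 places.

There are 8^5 = 32768 equally likely outcomes.
The number of ordered 5-tuples from {1,…,8} summing to 35 is 126.
P(sum = 35) = 126/32768 = 63/16384 ≈ 0.0038.

0.0038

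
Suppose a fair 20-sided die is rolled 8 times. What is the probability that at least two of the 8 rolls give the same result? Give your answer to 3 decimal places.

P(all 8 different) = 20/20 · 19/20 · ··· · 13/20 ≈ 0.198.
P(at least two equal) = 1 − 0.198 = 0.802.

0.802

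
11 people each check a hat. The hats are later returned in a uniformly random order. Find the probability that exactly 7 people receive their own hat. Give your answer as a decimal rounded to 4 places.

0.0001

Choose which 7 of the 11 are fixed: C(11,7) = 330 ways.
The remaining 4 must have no fixed point: D(4) = 9.
P = 330·9/39916800 = 1/13440 ≈ 0.0001.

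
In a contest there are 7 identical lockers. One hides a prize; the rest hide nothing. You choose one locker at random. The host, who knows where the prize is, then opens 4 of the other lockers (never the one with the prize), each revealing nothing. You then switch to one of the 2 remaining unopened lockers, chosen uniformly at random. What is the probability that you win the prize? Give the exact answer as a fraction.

Your original locker holds the prize with probability 1/7, so the other 6 collectively hold it with probability 6/7.
The host can always find 4 empty lockers to open, so the reveals don't change that 6/7; it is now spread over the 2 remaining unopened lockers.
P(win by switching) = (6/7) · (1/2) = 3/7.

3/7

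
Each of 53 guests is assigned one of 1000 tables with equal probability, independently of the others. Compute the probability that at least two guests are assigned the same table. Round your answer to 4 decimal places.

It's easier to compute the probability that all 53 are distinct.
P(all distinct) = 1000/1000 · 999/1000 · ··· · 948/1000 ≈ 0.2459.
So the probability of at least one match is 1 − 0.2459 = 0.7541.

0.7541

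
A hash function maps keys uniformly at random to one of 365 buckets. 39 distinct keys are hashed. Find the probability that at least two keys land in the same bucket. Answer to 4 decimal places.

0.8782

It's easier to compute the probability that all 39 are distinct.
P(all distinct) = 365/365 · 364/365 · ··· · 327/365 ≈ 0.1218.
So the probability of at least one match is 1 − 0.1218 = 0.8782.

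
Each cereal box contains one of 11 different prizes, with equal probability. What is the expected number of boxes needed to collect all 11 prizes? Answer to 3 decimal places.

After i distinct types are collected, each trial gives a new one with probability (11−i)/11, so the expected wait for the next new type is 11/(11−i).
E = 11/11 + 11/10 + 11/9 + 11/8 + 11/7 + 11/6 + 11/5 + 11/4 + 11/3 + 11/2 + 11/1 = 83711/2520 ≈ 33.219.

33.219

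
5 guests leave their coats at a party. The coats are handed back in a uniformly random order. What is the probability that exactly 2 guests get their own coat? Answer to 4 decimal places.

0.1667

Choose which 2 of the 5 are fixed: C(5,2) = 10 ways.
The remaining 3 must have no fixed point: D(3) = 2.
P = 10·2/120 = 1/6 ≈ 0.1667.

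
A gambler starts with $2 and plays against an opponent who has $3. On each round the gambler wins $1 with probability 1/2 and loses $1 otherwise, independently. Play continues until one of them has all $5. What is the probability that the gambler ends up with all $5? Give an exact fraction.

With a fair step, P(i) = ½P(i−1) + ½P(i+1) with P(0)=0, P(5)=1 has the linear solution P(i) = i/5.
P(2) = 2/5.

2/5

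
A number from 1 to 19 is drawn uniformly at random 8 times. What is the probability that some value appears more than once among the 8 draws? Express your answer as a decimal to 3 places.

P(all 8 different) = 19/19 · 18/19 · ··· · 12/19 ≈ 0.179.
P(at least two equal) = 1 − 0.179 = 0.821.

0.821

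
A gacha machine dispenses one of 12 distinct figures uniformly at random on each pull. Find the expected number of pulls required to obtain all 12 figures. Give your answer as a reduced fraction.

86021/2310

After i distinct types are collected, each trial gives a new one with probability (12−i)/12, so the expected wait for the next new type is 12/(12−i).
E = 12/12 + 12/11 + 12/10 + 12/9 + 12/8 + 12/7 + 12/6 + 12/5 + 12/4 + 12/3 + 12/2 + 12/1 = 86021/2310.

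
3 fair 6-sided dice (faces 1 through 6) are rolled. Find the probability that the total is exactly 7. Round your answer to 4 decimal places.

There are 6^3 = 216 equally likely outcomes.
The number of ordered 3-tuples from {1,…,6} summing to 7 is 15.
P(sum = 7) = 15/216 = 5/72 ≈ 0.0694.

0.0694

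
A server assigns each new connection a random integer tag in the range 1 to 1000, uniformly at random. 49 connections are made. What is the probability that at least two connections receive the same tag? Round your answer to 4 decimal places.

It's easier to compute the probability that all 49 are distinct.
P(all distinct) = 1000/1000 · 999/1000 · ··· · 952/1000 ≈ 0.3026.
So the probability of at least one match is 1 − 0.3026 = 0.6974.

0.6974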